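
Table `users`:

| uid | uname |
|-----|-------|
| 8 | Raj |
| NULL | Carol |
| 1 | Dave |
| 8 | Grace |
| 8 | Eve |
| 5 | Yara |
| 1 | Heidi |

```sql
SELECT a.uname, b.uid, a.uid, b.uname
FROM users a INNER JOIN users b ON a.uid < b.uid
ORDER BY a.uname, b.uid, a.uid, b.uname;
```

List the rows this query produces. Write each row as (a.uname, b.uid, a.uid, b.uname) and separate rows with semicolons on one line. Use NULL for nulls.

(Dave, 5, 1, Yara); (Dave, 8, 1, Eve); (Dave, 8, 1, Grace); (Dave, 8, 1, Raj); (Heidi, 5, 1, Yara); (Heidi, 8, 1, Eve); (Heidi, 8, 1, Grace); (Heidi, 8, 1, Raj); (Yara, 8, 5, Eve); (Yara, 8, 5, Grace); (Yara, 8, 5, Raj)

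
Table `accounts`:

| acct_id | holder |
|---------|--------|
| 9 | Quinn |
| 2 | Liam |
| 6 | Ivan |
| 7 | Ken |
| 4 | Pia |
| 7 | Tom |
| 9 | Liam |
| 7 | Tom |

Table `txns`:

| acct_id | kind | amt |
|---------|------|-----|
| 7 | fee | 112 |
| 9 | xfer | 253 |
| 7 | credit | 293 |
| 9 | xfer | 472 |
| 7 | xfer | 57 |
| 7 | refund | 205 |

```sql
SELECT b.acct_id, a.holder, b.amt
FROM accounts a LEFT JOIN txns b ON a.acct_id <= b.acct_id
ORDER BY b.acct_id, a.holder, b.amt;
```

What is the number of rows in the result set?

40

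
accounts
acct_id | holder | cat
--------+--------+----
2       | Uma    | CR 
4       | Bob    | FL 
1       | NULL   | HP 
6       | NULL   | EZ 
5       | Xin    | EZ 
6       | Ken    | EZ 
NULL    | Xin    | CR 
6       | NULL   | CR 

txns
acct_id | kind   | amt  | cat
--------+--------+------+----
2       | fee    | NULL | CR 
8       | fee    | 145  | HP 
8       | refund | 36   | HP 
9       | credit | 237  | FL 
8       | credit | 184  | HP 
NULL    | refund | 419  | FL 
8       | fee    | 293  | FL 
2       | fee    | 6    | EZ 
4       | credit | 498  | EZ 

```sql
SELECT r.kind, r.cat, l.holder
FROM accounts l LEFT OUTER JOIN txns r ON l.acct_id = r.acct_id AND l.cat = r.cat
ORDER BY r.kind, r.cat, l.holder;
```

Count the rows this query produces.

8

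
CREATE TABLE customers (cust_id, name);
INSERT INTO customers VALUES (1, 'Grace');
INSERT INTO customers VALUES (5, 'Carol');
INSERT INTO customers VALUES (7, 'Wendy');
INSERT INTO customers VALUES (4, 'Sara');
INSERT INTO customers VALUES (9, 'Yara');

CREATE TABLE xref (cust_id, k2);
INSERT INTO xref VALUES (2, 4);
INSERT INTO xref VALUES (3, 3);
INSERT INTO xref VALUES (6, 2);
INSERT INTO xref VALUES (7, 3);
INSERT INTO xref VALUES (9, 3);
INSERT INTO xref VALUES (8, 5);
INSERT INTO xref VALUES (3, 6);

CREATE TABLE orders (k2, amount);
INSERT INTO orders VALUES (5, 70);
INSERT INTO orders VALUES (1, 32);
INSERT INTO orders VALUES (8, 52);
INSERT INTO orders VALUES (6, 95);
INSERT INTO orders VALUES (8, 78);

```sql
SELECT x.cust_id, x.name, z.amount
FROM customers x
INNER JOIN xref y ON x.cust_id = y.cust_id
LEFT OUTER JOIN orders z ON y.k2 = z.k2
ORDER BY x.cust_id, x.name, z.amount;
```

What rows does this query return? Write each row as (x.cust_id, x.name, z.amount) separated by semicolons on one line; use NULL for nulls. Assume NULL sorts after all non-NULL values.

(7, Wendy, NULL); (9, Yara, NULL)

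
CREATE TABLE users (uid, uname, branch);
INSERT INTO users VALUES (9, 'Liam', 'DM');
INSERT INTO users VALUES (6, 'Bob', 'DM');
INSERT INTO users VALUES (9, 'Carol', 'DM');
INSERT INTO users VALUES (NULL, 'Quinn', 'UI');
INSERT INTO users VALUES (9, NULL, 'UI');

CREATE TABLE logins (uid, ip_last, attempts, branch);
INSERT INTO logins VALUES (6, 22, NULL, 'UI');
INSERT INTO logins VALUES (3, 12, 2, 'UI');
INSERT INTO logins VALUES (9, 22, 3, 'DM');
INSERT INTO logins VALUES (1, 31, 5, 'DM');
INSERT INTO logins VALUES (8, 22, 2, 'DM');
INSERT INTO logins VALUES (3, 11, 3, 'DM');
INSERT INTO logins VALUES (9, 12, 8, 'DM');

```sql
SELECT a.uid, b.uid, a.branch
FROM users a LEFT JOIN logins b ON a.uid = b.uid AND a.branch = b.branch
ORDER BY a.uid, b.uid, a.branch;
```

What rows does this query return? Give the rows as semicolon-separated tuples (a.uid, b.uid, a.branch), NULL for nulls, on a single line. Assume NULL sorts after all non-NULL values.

LEFT JOIN keeps every row from `users`; unmatched rows get NULL for `logins`'s columns.
Matching on a.uid = b.uid AND a.branch = b.branch. A NULL in a compared column never satisfies the condition.
Matched pairs: 4; unmatched a rows kept: 3.

(6, NULL, DM); (9, 9, DM); (9, 9, DM); (9, 9, DM); (9, 9, DM); (9, NULL, UI); (NULL, NULL, UI)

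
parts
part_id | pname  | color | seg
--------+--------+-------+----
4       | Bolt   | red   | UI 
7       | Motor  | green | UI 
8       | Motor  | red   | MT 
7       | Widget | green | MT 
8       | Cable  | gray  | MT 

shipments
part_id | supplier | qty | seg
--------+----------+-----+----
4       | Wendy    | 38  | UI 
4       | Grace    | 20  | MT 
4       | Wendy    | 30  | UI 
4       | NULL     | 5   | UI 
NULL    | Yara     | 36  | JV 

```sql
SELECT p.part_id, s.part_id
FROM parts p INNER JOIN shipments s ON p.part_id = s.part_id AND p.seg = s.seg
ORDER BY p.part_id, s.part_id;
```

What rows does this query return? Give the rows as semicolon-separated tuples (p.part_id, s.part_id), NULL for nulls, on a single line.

INNER JOIN keeps only pairs where the ON condition holds.
Matching on p.part_id = s.part_id AND p.seg = s.seg. A NULL in a compared column never satisfies the condition.
Matched pairs: 3.

(4, 4); (4, 4); (4, 4)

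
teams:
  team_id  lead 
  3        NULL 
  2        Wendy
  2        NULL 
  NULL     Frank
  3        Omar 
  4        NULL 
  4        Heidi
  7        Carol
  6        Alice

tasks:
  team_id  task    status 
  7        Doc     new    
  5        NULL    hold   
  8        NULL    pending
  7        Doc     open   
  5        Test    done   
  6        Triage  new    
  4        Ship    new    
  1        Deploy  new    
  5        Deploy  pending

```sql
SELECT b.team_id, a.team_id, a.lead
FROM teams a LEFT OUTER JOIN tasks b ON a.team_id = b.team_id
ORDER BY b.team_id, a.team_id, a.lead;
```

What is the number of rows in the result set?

LEFT JOIN keeps every row from `teams`; unmatched rows get NULL for `tasks`'s columns.
Matching on a.team_id = b.team_id. A NULL in a compared column never satisfies the condition.
Matched pairs: 5; unmatched a rows kept: 5.
Total: 5 matched + 5 padded = 10 rows.

10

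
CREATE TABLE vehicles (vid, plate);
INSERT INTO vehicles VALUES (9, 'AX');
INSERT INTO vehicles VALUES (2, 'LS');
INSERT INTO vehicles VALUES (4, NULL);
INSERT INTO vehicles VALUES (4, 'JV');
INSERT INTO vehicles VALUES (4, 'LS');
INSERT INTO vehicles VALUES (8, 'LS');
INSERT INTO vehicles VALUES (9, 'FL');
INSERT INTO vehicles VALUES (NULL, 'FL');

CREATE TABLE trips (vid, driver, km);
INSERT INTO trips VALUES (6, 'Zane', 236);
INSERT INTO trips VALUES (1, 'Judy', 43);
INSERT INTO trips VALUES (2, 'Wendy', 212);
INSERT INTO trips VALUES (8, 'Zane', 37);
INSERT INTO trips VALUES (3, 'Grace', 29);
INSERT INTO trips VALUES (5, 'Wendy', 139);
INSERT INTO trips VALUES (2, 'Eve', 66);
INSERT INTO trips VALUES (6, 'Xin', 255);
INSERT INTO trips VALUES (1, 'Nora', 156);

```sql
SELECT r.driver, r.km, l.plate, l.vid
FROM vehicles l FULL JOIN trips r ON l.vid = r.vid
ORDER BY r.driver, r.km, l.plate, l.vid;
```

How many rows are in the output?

15

FULL OUTER JOIN keeps every row from both sides; unmatched rows get NULL for the other side's columns.
Matching on l.vid = r.vid. A NULL in a compared column never satisfies the condition.
- vid=9: no r row matches, row kept with r columns NULL.
- vid=2: 2 matching r row(s), so 2 row(s) emitted.
- vid=4: no r row matches, row kept with r columns NULL.
- vid=4: no r row matches, row kept with r columns NULL.
- vid=4: no r row matches, row kept with r columns NULL.
- vid=8: 1 matching r row(s), so 1 row(s) emitted.
- vid=9: no r row matches, row kept with r columns NULL.
- vid=NULL: no r row matches, row kept with r columns NULL.
- plus 6 unmatched r row(s), each kept with NULL l columns.
Total: 3 matched + 12 padded = 15 rows.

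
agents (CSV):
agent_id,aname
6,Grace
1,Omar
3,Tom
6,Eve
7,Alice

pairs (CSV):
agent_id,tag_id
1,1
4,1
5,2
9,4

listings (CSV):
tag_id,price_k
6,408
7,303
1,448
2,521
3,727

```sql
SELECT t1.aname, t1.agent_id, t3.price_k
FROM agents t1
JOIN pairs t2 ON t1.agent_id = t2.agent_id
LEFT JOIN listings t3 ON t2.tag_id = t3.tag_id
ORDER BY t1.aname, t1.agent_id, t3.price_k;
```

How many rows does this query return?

Joins associate left-to-right: agents INNER JOIN pairs on agent_id gives 1 intermediate row(s).
Then LEFT JOIN `listings t3` on tag_id: each of those 1 rows is kept; rows whose t2.tag_id has no match in t3 get NULL for t3's columns.
Result: 1 row(s).

1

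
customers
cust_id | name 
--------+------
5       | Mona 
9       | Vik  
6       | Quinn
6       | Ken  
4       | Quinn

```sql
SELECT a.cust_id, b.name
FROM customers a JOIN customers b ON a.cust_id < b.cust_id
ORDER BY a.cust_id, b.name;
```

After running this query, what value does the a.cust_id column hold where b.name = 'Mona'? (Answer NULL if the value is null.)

4

INNER JOIN keeps only pairs where the ON condition holds.
Matching on a.cust_id < b.cust_id.
- a (cust_id=5) pairs with 3 row(s) of b.
- a (cust_id=9) has no partner → excluded.
- a (cust_id=6) pairs with 1 row(s) of b.
- a (cust_id=6) pairs with 1 row(s) of b.
- a (cust_id=4) pairs with 4 row(s) of b.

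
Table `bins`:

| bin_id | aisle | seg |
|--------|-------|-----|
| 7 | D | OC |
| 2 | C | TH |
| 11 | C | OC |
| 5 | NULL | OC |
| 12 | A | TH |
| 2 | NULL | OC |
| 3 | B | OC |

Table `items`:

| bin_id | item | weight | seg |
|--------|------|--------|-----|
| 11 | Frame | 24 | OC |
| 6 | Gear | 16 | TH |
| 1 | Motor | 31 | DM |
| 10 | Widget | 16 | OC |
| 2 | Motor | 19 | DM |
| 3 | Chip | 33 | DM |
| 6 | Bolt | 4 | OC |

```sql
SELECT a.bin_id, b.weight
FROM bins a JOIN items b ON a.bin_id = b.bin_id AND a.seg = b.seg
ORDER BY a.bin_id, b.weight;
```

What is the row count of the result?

INNER JOIN keeps only pairs where the ON condition holds.
Matching on a.bin_id = b.bin_id AND a.seg = b.seg.
- a row (bin_id=7, seg=OC): no match → dropped.
- a row (bin_id=2, seg=TH): no match → dropped.
- a row (bin_id=11, seg=OC): matches 1 b row(s) → 1 output row(s).
- a row (bin_id=5, seg=OC): no match → dropped.
- a row (bin_id=12, seg=TH): no match → dropped.
- a row (bin_id=2, seg=OC): no match → dropped.
- a row (bin_id=3, seg=OC): no match → dropped.
Total: 1 rows.

1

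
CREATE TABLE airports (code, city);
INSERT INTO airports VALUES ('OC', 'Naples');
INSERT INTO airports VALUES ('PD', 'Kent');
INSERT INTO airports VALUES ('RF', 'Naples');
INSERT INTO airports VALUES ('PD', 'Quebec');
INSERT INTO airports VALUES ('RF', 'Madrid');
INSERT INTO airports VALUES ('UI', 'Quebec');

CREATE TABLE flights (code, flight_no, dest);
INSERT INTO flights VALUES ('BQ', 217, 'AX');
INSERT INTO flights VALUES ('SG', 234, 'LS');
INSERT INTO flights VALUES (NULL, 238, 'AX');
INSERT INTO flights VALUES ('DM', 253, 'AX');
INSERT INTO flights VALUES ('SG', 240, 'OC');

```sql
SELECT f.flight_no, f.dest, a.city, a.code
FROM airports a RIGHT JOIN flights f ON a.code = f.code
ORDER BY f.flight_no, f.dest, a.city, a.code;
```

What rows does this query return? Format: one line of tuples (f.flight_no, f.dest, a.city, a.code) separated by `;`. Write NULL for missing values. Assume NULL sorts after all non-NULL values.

(217, AX, NULL, NULL); (234, LS, NULL, NULL); (238, AX, NULL, NULL); (240, OC, NULL, NULL); (253, AX, NULL, NULL)

RIGHT JOIN keeps every row from `flights`; unmatched rows get NULL for `airports`'s columns.
Matching on a.code = f.code. A NULL in a compared column never satisfies the condition.
- a (code=OC) has no partner in f.
- a (code=PD) has no partner in f.
- a (code=RF) has no partner in f.
- a (code=PD) has no partner in f.
- a (code=RF) has no partner in f.
- a (code=UI) has no partner in f.
- 5 f row(s) had no a match → kept, a columns NULL.
After projecting and ordering:
f.flight_no | f.dest | a.city | a.code
217 | AX | NULL | NULL
234 | LS | NULL | NULL
238 | AX | NULL | NULL
240 | OC | NULL | NULL
253 | AX | NULL | NULL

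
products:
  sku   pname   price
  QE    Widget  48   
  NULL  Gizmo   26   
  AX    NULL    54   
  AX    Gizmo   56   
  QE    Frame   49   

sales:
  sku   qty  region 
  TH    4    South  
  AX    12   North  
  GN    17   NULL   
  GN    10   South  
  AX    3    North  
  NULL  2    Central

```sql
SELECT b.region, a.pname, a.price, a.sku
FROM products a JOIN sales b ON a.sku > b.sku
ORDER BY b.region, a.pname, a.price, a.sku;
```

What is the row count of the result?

8

INNER JOIN keeps only pairs where the ON condition holds.
Matching on a.sku > b.sku. A NULL in a compared column never satisfies the condition.
- sku=QE: 4 matching b row(s), so 4 row(s) emitted.
- sku=NULL: no matching b row, dropped.
- sku=AX: no matching b row, dropped.
- sku=AX: no matching b row, dropped.
- sku=QE: 4 matching b row(s), so 4 row(s) emitted.
Total: 8 rows.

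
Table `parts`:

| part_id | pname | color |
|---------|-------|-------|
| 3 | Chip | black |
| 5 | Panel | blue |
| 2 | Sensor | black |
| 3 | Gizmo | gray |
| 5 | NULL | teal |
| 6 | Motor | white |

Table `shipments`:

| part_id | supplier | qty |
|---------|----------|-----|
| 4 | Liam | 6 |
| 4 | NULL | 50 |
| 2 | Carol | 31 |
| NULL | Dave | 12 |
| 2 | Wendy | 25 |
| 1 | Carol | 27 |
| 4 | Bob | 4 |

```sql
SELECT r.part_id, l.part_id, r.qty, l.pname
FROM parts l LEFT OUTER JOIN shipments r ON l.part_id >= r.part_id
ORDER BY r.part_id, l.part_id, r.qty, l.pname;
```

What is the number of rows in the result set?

27

LEFT JOIN keeps every row from `parts`; unmatched rows get NULL for `shipments`'s columns.
Matching on l.part_id >= r.part_id. A NULL in a compared column never satisfies the condition.
- l (part_id=3) pairs with 3 row(s) of r.
- l (part_id=5) pairs with 6 row(s) of r.
- l (part_id=2) pairs with 3 row(s) of r.
- l (part_id=3) pairs with 3 row(s) of r.
- l (part_id=5) pairs with 6 row(s) of r.
- l (part_id=6) pairs with 6 row(s) of r.
Total: 27 rows.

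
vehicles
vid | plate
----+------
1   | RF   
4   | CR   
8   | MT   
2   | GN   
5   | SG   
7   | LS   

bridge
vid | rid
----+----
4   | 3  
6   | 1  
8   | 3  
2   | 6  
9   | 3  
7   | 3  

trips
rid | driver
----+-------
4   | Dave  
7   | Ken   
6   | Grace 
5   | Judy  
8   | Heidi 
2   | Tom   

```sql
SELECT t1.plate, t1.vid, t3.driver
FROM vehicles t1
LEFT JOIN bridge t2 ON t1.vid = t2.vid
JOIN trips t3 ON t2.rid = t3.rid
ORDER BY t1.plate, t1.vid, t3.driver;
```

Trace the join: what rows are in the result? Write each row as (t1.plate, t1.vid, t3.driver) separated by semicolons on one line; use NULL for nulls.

(GN, 2, Grace)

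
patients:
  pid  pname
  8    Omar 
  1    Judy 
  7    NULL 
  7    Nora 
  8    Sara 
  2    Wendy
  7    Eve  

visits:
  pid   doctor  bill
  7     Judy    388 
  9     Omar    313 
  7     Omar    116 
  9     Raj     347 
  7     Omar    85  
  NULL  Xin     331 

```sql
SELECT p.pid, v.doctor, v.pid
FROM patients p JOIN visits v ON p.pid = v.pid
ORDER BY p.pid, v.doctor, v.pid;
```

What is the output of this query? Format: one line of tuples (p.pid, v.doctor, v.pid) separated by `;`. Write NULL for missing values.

(7, Judy, 7); (7, Judy, 7); (7, Judy, 7); (7, Omar, 7); (7, Omar, 7); (7, Omar, 7); (7, Omar, 7); (7, Omar, 7); (7, Omar, 7)

INNER JOIN keeps only pairs where the ON condition holds.
Matching on p.pid = v.pid. A NULL in a compared column never satisfies the condition.
- p row (pid=8): no match → dropped.
- p row (pid=1): no match → dropped.
- p row (pid=7): matches 3 v row(s) → 3 output row(s).
- p row (pid=7): matches 3 v row(s) → 3 output row(s).
- p row (pid=8): no match → dropped.
- p row (pid=2): no match → dropped.
- p row (pid=7): matches 3 v row(s) → 3 output row(s).
After projecting and ordering:
p.pid | v.doctor | v.pid
7 | Judy | 7
7 | Judy | 7
7 | Judy | 7
7 | Omar | 7
7 | Omar | 7
7 | Omar | 7
7 | Omar | 7
7 | Omar | 7
7 | Omar | 7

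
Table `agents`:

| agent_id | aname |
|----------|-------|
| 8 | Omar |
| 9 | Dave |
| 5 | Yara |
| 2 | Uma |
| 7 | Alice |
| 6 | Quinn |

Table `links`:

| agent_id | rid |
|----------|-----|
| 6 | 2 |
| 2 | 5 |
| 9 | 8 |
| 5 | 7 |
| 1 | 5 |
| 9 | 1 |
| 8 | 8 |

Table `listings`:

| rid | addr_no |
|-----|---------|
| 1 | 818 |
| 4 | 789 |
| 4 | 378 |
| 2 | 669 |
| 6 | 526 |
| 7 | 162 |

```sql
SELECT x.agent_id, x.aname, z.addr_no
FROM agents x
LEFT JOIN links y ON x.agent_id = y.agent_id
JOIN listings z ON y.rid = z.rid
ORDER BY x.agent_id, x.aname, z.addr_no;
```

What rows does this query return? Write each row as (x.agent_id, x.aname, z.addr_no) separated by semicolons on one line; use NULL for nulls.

Joins associate left-to-right: agents LEFT JOIN links on agent_id gives 7 intermediate row(s).
Then INNER JOIN `listings z` on rid: keep only rows whose y.rid appears in z.

(5, Yara, 162); (6, Quinn, 669); (9, Dave, 818)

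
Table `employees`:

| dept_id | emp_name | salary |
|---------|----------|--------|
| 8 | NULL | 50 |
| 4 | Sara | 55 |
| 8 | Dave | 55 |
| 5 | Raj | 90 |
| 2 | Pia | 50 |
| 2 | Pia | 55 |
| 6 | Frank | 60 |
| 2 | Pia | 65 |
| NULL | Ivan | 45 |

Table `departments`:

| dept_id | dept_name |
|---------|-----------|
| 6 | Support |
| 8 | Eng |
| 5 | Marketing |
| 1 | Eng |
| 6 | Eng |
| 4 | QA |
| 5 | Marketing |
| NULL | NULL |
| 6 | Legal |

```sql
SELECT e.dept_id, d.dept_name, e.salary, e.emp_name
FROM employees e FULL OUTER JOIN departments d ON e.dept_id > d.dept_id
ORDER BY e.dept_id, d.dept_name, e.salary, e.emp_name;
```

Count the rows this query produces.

27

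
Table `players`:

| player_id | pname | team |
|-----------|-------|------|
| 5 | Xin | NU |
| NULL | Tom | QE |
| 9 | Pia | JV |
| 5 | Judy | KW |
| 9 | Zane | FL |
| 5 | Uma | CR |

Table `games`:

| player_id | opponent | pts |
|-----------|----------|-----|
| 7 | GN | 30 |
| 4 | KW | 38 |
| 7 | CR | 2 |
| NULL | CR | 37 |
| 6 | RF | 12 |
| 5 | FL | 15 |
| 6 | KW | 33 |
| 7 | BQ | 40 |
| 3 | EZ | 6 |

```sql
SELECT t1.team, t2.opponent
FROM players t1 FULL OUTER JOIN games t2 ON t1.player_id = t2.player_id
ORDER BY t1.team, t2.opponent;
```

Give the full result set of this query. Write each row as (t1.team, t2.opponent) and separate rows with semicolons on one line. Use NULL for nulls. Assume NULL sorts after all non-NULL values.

FULL OUTER JOIN keeps every row from both sides; unmatched rows get NULL for the other side's columns.
Matching on t1.player_id = t2.player_id. A NULL in a compared column never satisfies the condition.
- t1 (player_id=5) pairs with 1 row(s) of t2.
- t1 (player_id=NULL) has no partner → padded with NULL.
- t1 (player_id=9) has no partner → padded with NULL.
- t1 (player_id=5) pairs with 1 row(s) of t2.
- t1 (player_id=9) has no partner → padded with NULL.
- t1 (player_id=5) pairs with 1 row(s) of t2.
- plus 8 unmatched t2 row(s), each kept with NULL t1 columns.

(CR, FL); (FL, NULL); (JV, NULL); (KW, FL); (NU, FL); (QE, NULL); (NULL, BQ); (NULL, CR); (NULL, CR); (NULL, EZ); (NULL, GN); (NULL, KW); (NULL, KW); (NULL, RF)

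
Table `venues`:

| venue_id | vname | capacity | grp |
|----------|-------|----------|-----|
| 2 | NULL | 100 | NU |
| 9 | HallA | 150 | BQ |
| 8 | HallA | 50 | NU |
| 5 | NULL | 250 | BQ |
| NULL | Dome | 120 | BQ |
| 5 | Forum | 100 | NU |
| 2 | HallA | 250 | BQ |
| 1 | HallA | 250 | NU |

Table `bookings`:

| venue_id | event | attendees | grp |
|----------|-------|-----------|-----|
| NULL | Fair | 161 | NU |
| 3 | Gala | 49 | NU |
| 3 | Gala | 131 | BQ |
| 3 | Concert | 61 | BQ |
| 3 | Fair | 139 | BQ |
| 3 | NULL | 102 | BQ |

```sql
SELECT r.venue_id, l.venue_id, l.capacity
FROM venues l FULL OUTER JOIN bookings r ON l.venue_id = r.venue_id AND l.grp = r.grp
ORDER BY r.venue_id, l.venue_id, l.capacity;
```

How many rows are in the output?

FULL OUTER JOIN keeps every row from both sides; unmatched rows get NULL for the other side's columns.
Matching on l.venue_id = r.venue_id AND l.grp = r.grp. A NULL in a compared column never satisfies the condition.
- l[0] venue_id=2, grp=NU → no match; kept with NULLs on the r side.
- l[1] venue_id=9, grp=BQ → no match; kept with NULLs on the r side.
- l[2] venue_id=8, grp=NU → no match; kept with NULLs on the r side.
- l[3] venue_id=5, grp=BQ → no match; kept with NULLs on the r side.
- l[4] venue_id=NULL, grp=BQ → no match; kept with NULLs on the r side.
- l[5] venue_id=5, grp=NU → no match; kept with NULLs on the r side.
- l[6] venue_id=2, grp=BQ → no match; kept with NULLs on the r side.
- l[7] venue_id=1, grp=NU → no match; kept with NULLs on the r side.
- 6 row(s) from r found no l partner → padded with NULL.
Total: 0 matched + 14 padded = 14 rows.

14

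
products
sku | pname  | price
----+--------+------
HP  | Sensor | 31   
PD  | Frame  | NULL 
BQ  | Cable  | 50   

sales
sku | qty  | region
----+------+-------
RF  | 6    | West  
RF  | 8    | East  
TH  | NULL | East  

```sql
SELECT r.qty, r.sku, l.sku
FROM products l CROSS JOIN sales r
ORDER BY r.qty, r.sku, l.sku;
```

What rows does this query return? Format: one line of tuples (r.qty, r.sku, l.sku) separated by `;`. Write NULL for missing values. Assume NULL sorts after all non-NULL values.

(6, RF, BQ); (6, RF, HP); (6, RF, PD); (8, RF, BQ); (8, RF, HP); (8, RF, PD); (NULL, TH, BQ); (NULL, TH, HP); (NULL, TH, PD)

CROSS JOIN pairs every row of `products` with every row of `sales`: 3 × 3 = 9 rows.
After projecting and ordering:
r.qty | r.sku | l.sku
6 | RF | BQ
6 | RF | HP
6 | RF | PD
8 | RF | BQ
8 | RF | HP
8 | RF | PD
NULL | TH | BQ
NULL | TH | HP
NULL | TH | PD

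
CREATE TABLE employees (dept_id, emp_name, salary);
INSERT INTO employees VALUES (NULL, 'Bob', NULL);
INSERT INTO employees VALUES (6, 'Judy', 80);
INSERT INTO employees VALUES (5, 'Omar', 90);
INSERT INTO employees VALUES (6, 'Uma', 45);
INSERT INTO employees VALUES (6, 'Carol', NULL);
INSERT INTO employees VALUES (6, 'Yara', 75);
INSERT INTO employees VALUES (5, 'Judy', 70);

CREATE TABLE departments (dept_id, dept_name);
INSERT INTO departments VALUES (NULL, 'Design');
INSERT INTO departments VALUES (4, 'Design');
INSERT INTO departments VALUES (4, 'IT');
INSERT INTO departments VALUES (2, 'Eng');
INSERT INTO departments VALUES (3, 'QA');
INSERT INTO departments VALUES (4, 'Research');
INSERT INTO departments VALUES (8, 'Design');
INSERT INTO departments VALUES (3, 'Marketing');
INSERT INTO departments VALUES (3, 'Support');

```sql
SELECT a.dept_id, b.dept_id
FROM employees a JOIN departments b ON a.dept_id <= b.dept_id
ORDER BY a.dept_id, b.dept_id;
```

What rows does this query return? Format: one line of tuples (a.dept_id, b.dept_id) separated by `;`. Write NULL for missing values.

INNER JOIN keeps only pairs where the ON condition holds.
Matching on a.dept_id <= b.dept_id. A NULL in a compared column never satisfies the condition.
Matched pairs: 6.

(5, 8); (5, 8); (6, 8); (6, 8); (6, 8); (6, 8)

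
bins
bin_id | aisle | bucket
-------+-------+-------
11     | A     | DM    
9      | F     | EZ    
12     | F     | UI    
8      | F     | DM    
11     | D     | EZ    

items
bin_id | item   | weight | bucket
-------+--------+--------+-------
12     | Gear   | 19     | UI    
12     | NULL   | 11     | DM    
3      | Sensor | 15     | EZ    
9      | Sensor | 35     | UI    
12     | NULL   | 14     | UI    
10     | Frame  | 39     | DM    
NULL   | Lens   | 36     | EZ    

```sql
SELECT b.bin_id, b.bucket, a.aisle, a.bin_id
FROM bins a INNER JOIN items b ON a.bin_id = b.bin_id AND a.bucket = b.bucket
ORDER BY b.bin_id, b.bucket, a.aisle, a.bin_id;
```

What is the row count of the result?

2

INNER JOIN keeps only pairs where the ON condition holds.
Matching on a.bin_id = b.bin_id AND a.bucket = b.bucket. A NULL in a compared column never satisfies the condition.
- bin_id=11, bucket=DM: no matching b row, dropped.
- bin_id=9, bucket=EZ: no matching b row, dropped.
- bin_id=12, bucket=UI: 2 matching b row(s), so 2 row(s) emitted.
- bin_id=8, bucket=DM: no matching b row, dropped.
- bin_id=11, bucket=EZ: no matching b row, dropped.
Total: 2 rows.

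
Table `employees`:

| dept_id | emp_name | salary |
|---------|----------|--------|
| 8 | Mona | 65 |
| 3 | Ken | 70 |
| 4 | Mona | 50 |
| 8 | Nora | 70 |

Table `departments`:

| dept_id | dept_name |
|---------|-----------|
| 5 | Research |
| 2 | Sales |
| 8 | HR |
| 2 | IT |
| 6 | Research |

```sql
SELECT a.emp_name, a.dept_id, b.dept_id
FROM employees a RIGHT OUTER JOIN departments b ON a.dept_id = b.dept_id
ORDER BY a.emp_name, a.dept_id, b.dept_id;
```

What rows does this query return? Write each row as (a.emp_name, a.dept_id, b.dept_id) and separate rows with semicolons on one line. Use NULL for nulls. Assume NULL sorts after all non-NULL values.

(Mona, 8, 8); (Nora, 8, 8); (NULL, NULL, 2); (NULL, NULL, 2); (NULL, NULL, 5); (NULL, NULL, 6)

RIGHT JOIN keeps every row from `departments`; unmatched rows get NULL for `employees`'s columns.
Matching on a.dept_id = b.dept_id.
Matched pairs: 2; unmatched b rows kept: 4.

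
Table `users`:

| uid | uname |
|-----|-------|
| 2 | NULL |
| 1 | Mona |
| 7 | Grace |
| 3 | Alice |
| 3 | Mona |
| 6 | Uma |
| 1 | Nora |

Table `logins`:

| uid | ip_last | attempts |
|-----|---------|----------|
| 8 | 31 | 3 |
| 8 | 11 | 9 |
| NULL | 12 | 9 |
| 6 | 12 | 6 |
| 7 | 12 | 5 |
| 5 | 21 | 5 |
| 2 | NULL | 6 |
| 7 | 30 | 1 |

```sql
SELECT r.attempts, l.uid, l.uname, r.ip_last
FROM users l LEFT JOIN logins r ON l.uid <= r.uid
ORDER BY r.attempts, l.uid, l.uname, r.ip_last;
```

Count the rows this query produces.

LEFT JOIN keeps every row from `users`; unmatched rows get NULL for `logins`'s columns.
Matching on l.uid <= r.uid. A NULL in a compared column never satisfies the condition.
- uid=2: 7 matching r row(s), so 7 row(s) emitted.
- uid=1: 7 matching r row(s), so 7 row(s) emitted.
- uid=7: 4 matching r row(s), so 4 row(s) emitted.
- uid=3: 6 matching r row(s), so 6 row(s) emitted.
- uid=3: 6 matching r row(s), so 6 row(s) emitted.
- uid=6: 5 matching r row(s), so 5 row(s) emitted.
- uid=1: 7 matching r row(s), so 7 row(s) emitted.
Total: 42 rows.

42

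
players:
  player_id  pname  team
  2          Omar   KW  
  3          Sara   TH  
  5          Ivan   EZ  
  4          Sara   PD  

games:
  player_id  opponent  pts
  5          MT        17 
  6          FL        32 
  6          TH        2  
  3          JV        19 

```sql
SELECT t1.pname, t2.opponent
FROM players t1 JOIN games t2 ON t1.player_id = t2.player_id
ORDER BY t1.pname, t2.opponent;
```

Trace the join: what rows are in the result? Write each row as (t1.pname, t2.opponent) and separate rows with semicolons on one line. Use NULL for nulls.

INNER JOIN keeps only pairs where the ON condition holds.
Matching on t1.player_id = t2.player_id.
- player_id=2: no matching t2 row, dropped.
- player_id=3: 1 matching t2 row(s), so 1 row(s) emitted.
- player_id=5: 1 matching t2 row(s), so 1 row(s) emitted.
- player_id=4: no matching t2 row, dropped.
After projecting and ordering:
t1.pname | t2.opponent
Ivan | MT
Sara | JV

(Ivan, MT); (Sara, JV)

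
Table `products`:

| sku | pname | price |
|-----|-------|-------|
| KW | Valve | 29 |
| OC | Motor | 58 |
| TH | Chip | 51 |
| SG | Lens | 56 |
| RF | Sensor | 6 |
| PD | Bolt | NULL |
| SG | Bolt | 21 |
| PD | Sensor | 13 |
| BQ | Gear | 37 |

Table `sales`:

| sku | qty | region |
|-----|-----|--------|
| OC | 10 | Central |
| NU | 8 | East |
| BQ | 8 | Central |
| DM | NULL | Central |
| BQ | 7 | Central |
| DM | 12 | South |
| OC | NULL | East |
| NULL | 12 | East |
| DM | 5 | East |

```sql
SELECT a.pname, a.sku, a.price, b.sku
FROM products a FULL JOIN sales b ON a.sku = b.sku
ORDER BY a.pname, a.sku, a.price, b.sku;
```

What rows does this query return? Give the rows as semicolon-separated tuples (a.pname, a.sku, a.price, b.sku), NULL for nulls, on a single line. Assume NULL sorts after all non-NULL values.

(Bolt, PD, NULL, NULL); (Bolt, SG, 21, NULL); (Chip, TH, 51, NULL); (Gear, BQ, 37, BQ); (Gear, BQ, 37, BQ); (Lens, SG, 56, NULL); (Motor, OC, 58, OC); (Motor, OC, 58, OC); (Sensor, PD, 13, NULL); (Sensor, RF, 6, NULL); (Valve, KW, 29, NULL); (NULL, NULL, NULL, DM); (NULL, NULL, NULL, DM); (NULL, NULL, NULL, DM); (NULL, NULL, NULL, NU); (NULL, NULL, NULL, NULL)

FULL OUTER JOIN keeps every row from both sides; unmatched rows get NULL for the other side's columns.
Matching on a.sku = b.sku. A NULL in a compared column never satisfies the condition.
- a row (sku=KW): no match → kept, b columns NULL.
- a row (sku=OC): matches 2 b row(s) → 2 output row(s).
- a row (sku=TH): no match → kept, b columns NULL.
- a row (sku=SG): no match → kept, b columns NULL.
- a row (sku=RF): no match → kept, b columns NULL.
- a row (sku=PD): no match → kept, b columns NULL.
- a row (sku=SG): no match → kept, b columns NULL.
- a row (sku=PD): no match → kept, b columns NULL.
- a row (sku=BQ): matches 2 b row(s) → 2 output row(s).
- plus 5 unmatched b row(s), each kept with NULL a columns.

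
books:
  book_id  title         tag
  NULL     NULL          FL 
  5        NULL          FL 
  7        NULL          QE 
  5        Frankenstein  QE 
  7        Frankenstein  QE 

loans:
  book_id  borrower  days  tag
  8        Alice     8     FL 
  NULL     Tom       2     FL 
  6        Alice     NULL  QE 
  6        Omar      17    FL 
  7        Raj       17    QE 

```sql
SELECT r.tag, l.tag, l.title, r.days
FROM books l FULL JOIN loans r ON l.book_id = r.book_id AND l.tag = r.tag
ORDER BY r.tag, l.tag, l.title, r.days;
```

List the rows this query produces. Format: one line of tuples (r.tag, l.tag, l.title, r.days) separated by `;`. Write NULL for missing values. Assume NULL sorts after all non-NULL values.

FULL OUTER JOIN keeps every row from both sides; unmatched rows get NULL for the other side's columns.
Matching on l.book_id = r.book_id AND l.tag = r.tag. A NULL in a compared column never satisfies the condition.
- l (book_id=NULL, tag=FL) has no partner → padded with NULL.
- l (book_id=5, tag=FL) has no partner → padded with NULL.
- l (book_id=7, tag=QE) pairs with 1 row(s) of r.
- l (book_id=5, tag=QE) has no partner → padded with NULL.
- l (book_id=7, tag=QE) pairs with 1 row(s) of r.
- plus 4 unmatched r row(s), each kept with NULL l columns.
After projecting and ordering:
r.tag | l.tag | l.title | r.days
FL | NULL | NULL | 2
FL | NULL | NULL | 8
FL | NULL | NULL | 17
QE | QE | Frankenstein | 17
QE | QE | NULL | 17
QE | NULL | NULL | NULL
NULL | FL | NULL | NULL
NULL | FL | NULL | NULL
NULL | QE | Frankenstein | NULL

(FL, NULL, NULL, 2); (FL, NULL, NULL, 8); (FL, NULL, NULL, 17); (QE, QE, Frankenstein, 17); (QE, QE, NULL, 17); (QE, NULL, NULL, NULL); (NULL, FL, NULL, NULL); (NULL, FL, NULL, NULL); (NULL, QE, Frankenstein, NULL)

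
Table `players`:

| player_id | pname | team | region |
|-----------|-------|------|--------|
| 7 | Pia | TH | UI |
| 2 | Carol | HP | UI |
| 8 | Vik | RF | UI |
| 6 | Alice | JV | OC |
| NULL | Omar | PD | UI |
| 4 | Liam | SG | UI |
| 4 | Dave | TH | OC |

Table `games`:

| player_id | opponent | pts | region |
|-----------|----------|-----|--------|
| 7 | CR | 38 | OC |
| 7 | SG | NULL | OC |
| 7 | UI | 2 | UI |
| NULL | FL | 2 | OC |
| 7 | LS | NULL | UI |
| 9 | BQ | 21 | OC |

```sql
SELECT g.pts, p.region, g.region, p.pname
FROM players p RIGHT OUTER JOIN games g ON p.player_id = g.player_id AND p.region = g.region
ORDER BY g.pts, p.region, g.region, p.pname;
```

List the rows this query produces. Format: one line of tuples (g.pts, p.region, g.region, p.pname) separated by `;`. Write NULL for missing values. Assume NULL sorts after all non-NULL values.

(2, UI, UI, Pia); (2, NULL, OC, NULL); (21, NULL, OC, NULL); (38, NULL, OC, NULL); (NULL, UI, UI, Pia); (NULL, NULL, OC, NULL)

RIGHT JOIN keeps every row from `games`; unmatched rows get NULL for `players`'s columns.
Matching on p.player_id = g.player_id AND p.region = g.region. A NULL in a compared column never satisfies the condition.
- p row (player_id=7, region=UI): matches 2 g row(s) → 2 output row(s).
- p row (player_id=2, region=UI): no match.
- p row (player_id=8, region=UI): no match.
- p row (player_id=6, region=OC): no match.
- p row (player_id=NULL, region=UI): no match.
- p row (player_id=4, region=UI): no match.
- p row (player_id=4, region=OC): no match.
- 4 row(s) from g found no p partner → padded with NULL.
After projecting and ordering:
g.pts | p.region | g.region | p.pname
2 | UI | UI | Pia
2 | NULL | OC | NULL
21 | NULL | OC | NULL
38 | NULL | OC | NULL
NULL | UI | UI | Pia
NULL | NULL | OC | NULL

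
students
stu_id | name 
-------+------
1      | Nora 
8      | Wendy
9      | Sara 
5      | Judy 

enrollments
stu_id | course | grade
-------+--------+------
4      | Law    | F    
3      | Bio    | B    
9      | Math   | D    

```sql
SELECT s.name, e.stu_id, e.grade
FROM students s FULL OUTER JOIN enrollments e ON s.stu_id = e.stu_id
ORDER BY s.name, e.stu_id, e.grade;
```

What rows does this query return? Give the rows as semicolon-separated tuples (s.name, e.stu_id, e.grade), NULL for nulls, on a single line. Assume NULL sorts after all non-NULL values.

(Judy, NULL, NULL); (Nora, NULL, NULL); (Sara, 9, D); (Wendy, NULL, NULL); (NULL, 3, B); (NULL, 4, F)

FULL OUTER JOIN keeps every row from both sides; unmatched rows get NULL for the other side's columns.
Matching on s.stu_id = e.stu_id.
Matched pairs: 1; unmatched s rows kept: 3; unmatched e rows kept: 2.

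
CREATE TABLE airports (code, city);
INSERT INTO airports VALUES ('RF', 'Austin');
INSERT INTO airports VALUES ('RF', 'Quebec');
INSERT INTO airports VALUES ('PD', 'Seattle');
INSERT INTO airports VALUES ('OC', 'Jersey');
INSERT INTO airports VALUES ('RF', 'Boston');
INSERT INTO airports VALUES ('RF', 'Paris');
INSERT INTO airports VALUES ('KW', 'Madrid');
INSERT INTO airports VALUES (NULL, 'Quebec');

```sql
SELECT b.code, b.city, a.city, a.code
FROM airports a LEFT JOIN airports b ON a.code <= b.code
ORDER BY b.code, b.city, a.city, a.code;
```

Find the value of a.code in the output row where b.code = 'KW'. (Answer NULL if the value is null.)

LEFT JOIN keeps every row from `airports a`; unmatched rows get NULL for `airports b`'s columns.
Matching on a.code <= b.code. A NULL in a compared column never satisfies the condition.
- a (code=RF) pairs with 4 row(s) of b.
- a (code=RF) pairs with 4 row(s) of b.
- a (code=PD) pairs with 5 row(s) of b.
- a (code=OC) pairs with 6 row(s) of b.
- a (code=RF) pairs with 4 row(s) of b.
- a (code=RF) pairs with 4 row(s) of b.
- a (code=KW) pairs with 7 row(s) of b.
- a (code=NULL) has no partner → padded with NULL.

KW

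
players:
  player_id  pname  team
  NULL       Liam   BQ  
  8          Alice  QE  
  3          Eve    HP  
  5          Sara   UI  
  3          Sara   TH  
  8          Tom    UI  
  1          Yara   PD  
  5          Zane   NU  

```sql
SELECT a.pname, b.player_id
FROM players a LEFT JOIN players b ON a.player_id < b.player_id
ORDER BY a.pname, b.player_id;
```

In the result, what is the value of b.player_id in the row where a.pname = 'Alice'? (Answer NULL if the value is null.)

NULL

LEFT JOIN keeps every row from `players a`; unmatched rows get NULL for `players b`'s columns.
Matching on a.player_id < b.player_id. A NULL in a compared column never satisfies the condition.
Matched pairs: 18; unmatched a rows kept: 3.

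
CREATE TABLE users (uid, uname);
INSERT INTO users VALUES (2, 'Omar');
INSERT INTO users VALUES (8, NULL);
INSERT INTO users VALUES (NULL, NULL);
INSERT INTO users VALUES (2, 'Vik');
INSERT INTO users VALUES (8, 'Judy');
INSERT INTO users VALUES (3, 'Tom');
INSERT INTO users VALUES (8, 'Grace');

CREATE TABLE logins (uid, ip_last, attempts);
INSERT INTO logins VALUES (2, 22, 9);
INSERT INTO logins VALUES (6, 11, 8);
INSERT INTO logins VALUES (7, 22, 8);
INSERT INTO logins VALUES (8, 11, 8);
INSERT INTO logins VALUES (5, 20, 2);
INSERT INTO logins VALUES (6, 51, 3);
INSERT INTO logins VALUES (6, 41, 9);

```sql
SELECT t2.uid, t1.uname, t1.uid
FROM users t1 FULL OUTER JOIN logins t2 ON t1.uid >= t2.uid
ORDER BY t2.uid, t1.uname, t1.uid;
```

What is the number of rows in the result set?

25

FULL OUTER JOIN keeps every row from both sides; unmatched rows get NULL for the other side's columns.
Matching on t1.uid >= t2.uid. A NULL in a compared column never satisfies the condition.
- t1 row (uid=2): matches 1 t2 row(s) → 1 output row(s).
- t1 row (uid=8): matches 7 t2 row(s) → 7 output row(s).
- t1 row (uid=NULL): no match → kept, t2 columns NULL.
- t1 row (uid=2): matches 1 t2 row(s) → 1 output row(s).
- t1 row (uid=8): matches 7 t2 row(s) → 7 output row(s).
- t1 row (uid=3): matches 1 t2 row(s) → 1 output row(s).
- t1 row (uid=8): matches 7 t2 row(s) → 7 output row(s).
Total: 24 matched + 1 padded = 25 rows.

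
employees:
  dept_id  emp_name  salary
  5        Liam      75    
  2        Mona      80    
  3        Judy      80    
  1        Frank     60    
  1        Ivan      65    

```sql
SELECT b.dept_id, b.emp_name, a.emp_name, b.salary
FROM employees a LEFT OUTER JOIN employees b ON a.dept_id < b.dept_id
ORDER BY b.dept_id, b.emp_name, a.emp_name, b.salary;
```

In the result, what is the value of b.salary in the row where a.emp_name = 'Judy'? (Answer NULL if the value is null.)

LEFT JOIN keeps every row from `employees a`; unmatched rows get NULL for `employees b`'s columns.
Matching on a.dept_id < b.dept_id.
Matched pairs: 9; unmatched a rows kept: 1.

75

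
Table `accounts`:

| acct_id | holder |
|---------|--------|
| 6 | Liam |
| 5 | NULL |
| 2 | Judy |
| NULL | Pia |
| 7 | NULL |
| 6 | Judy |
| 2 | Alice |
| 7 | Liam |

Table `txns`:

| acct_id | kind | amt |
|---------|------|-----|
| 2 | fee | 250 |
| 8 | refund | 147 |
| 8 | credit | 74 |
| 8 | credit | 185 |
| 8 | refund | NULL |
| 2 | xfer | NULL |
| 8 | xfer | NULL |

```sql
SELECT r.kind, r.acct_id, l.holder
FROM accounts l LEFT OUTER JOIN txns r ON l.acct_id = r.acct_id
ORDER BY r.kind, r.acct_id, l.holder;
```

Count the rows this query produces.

LEFT JOIN keeps every row from `accounts`; unmatched rows get NULL for `txns`'s columns.
Matching on l.acct_id = r.acct_id. A NULL in a compared column never satisfies the condition.
- l (acct_id=6) has no partner → padded with NULL.
- l (acct_id=5) has no partner → padded with NULL.
- l (acct_id=2) pairs with 2 row(s) of r.
- l (acct_id=NULL) has no partner → padded with NULL.
- l (acct_id=7) has no partner → padded with NULL.
- l (acct_id=6) has no partner → padded with NULL.
- l (acct_id=2) pairs with 2 row(s) of r.
- l (acct_id=7) has no partner → padded with NULL.
Total: 4 matched + 6 padded = 10 rows.

10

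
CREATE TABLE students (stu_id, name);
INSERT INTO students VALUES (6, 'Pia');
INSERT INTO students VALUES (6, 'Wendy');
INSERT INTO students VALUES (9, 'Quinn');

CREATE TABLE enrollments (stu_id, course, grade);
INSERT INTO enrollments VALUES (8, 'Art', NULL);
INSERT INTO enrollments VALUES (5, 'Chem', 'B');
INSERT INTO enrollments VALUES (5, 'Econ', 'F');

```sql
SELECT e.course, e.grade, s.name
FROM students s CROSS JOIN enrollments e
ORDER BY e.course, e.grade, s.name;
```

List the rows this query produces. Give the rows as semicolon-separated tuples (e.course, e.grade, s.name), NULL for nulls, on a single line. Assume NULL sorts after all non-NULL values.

CROSS JOIN pairs every row of `students` with every row of `enrollments`: 3 × 3 = 9 rows.
After projecting and ordering:
e.course | e.grade | s.name
Art | NULL | Pia
Art | NULL | Quinn
Art | NULL | Wendy
Chem | B | Pia
Chem | B | Quinn
Chem | B | Wendy
Econ | F | Pia
Econ | F | Quinn
Econ | F | Wendy

(Art, NULL, Pia); (Art, NULL, Quinn); (Art, NULL, Wendy); (Chem, B, Pia); (Chem, B, Quinn); (Chem, B, Wendy); (Econ, F, Pia); (Econ, F, Quinn); (Econ, F, Wendy)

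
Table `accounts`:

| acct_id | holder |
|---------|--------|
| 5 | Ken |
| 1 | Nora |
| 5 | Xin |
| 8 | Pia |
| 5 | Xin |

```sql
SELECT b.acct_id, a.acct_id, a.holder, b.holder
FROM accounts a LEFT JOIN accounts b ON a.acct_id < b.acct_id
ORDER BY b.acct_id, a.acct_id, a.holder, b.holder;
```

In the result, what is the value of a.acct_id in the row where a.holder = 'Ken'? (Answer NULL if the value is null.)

5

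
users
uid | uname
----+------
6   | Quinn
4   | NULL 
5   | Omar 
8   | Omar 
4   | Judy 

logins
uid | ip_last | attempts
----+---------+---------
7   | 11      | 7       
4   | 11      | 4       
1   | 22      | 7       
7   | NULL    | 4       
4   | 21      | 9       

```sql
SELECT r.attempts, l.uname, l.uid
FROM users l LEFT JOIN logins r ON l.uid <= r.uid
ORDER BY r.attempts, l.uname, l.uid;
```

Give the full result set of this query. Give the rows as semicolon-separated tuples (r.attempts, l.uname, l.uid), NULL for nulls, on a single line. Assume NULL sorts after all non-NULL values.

(4, Judy, 4); (4, Judy, 4); (4, Omar, 5); (4, Quinn, 6); (4, NULL, 4); (4, NULL, 4); (7, Judy, 4); (7, Omar, 5); (7, Quinn, 6); (7, NULL, 4); (9, Judy, 4); (9, NULL, 4); (NULL, Omar, 8)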